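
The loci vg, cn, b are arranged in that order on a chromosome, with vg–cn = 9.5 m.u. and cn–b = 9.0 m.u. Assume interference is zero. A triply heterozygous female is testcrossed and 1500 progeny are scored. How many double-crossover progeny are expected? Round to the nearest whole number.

Map distances give recombination frequencies of 0.095 and 0.090 for the two intervals.
With no interference, expected double-crossover frequency = 0.095 × 0.090 = 0.00855.
Expected number = 0.00855 × 1500 = 12.83 ≈ 13.

13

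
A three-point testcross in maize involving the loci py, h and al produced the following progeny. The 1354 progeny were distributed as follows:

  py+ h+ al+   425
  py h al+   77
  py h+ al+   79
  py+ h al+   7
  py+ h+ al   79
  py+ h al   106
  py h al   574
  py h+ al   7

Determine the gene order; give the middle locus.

h

The two most frequent reciprocal classes, py+ h+ al+ and py h al, are the parental types, so the F1 was py+ h+ al+ / py h al.
The two rarest classes, py+ h al+ and py h+ al, are the double crossovers. Comparing them with the parentals, only the h allele has switched, so h is the middle locus and the order is py – h – al.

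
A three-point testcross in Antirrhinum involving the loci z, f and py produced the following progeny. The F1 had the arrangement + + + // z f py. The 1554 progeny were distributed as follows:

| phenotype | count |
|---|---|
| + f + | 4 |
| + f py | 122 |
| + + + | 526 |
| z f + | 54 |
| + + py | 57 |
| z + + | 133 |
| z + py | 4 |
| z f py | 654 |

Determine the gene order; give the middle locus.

f

The two rarest classes, + f + and z + py, are the double crossovers. Comparing them with the parentals, only the f allele has switched, so f is the middle locus and the order is py – f – z.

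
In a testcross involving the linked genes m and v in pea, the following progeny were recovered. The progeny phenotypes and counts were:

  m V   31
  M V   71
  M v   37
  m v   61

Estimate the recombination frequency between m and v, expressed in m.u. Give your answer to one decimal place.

34.0 m.u.

The two most frequent classes, M V (71) and m v (61), are the parental types, so the F1 was M V / m v.
The recombinant classes are M v and m V: 37 + 31 = 68.
Recombination frequency = 68/200 = 0.3400 ≈ 34.0%, i.e. 34.0 m.u.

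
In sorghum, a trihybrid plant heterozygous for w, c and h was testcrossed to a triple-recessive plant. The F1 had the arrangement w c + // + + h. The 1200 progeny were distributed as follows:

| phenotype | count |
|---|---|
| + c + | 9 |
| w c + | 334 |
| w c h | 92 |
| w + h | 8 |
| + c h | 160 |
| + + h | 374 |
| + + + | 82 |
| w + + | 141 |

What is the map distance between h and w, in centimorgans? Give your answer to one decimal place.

The two rarest classes, + c + and w + h, are the double crossovers. Comparing them with the parentals, only the w allele has switched, so w is the middle locus and the order is c – w – h.
Crossovers in the w–h interval produce the single-crossover classes w c h and + + + (92 + 82 = 174) plus the double crossovers (17).
RF(w–h) = (174 + 17) / 1200 = 191/1200 = 0.1592 → 15.9 centimorgans.

15.9 centimorgans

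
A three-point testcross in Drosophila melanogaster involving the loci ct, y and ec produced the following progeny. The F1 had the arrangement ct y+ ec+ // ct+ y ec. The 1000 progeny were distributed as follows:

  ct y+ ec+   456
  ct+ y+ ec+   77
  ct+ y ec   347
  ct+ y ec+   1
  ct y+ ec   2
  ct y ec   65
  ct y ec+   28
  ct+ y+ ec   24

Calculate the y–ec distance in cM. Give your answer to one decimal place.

The two rarest classes, ct y+ ec and ct+ y ec+, are the double crossovers. Comparing them with the parentals, only the ec allele has switched, so ec is the middle locus and the order is ct – ec – y.
Crossovers in the ec–y interval produce the single-crossover classes ct y ec+ and ct+ y+ ec (28 + 24 = 52) plus the double crossovers (3).
RF(ec–y) = (52 + 3) / 1000 = 55/1000 = 0.0550 → 5.5 cM.

5.5 cM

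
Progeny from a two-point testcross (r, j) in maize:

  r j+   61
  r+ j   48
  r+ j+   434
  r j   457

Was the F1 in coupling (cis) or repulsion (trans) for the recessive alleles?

cis

The two most frequent classes are r+ j+ (434) and r j (457); these are the parental (non-recombinant) types.
So the F1 carried r+ j+ on one chromosome and r j on the other — the recessive alleles are on the same chromosome (cis / coupling).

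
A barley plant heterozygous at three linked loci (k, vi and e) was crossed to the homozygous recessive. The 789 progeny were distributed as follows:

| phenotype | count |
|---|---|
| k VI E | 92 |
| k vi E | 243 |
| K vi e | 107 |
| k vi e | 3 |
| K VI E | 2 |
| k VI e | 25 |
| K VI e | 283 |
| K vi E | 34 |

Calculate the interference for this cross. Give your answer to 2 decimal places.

0.70

The two most frequent reciprocal classes, K VI e and k vi E, are the parental types, so the F1 was K VI e / k vi E.
The two rarest classes, K VI E and k vi e, are the double crossovers. Comparing them with the parentals, only the e allele has switched, so e is the middle locus and the order is k – e – vi.
k–e: (59 + 5)/789 = 0.0811; e–vi: (199 + 5)/789 = 0.2586.
Expected DCO frequency = 0.0811 × 0.2586 ≈ 0.02097; observed = 5/789 ≈ 0.00634.
Coefficient of coincidence = 0.00634/0.02097 ≈ 0.30; interference = 1 − 0.30 = 0.70.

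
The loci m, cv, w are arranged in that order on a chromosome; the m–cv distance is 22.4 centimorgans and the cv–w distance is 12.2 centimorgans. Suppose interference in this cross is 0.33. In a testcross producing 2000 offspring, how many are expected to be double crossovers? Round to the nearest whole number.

37

Map distances give recombination frequencies of 0.224 and 0.122 for the two intervals.
With interference 0.33 (so coincidence = 0.67), expected double-crossover frequency = 0.224 × 0.122 × 0.67 = 0.01831.
Expected number = 0.01831 × 2000 = 36.62 ≈ 37.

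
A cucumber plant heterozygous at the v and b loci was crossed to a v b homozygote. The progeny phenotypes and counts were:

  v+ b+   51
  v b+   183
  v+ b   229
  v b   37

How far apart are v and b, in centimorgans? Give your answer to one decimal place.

17.6 centimorgans

The two most frequent classes, v+ b (229) and v b+ (183), are the parental types, so the F1 was v+ b / v b+.
The recombinant classes are v+ b+ and v b: 51 + 37 = 88.
Recombination frequency = 88/500 = 0.1760 ≈ 17.6%, i.e. 17.6 centimorgans.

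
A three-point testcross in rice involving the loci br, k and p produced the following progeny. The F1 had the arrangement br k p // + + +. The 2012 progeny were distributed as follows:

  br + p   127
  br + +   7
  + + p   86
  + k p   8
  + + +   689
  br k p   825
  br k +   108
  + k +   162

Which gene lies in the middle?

The two rarest classes, + k p and br + +, are the double crossovers. Comparing them with the parentals, only the br allele has switched, so br is the middle locus and the order is k – br – p.

br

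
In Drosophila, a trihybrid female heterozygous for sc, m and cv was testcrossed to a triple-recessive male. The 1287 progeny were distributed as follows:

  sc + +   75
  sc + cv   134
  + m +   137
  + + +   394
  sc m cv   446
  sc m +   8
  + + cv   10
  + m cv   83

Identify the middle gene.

The two most frequent reciprocal classes, + + + and sc m cv, are the parental types, so the F1 was + + + / sc m cv.
The two rarest classes, + + cv and sc m +, are the double crossovers. Comparing them with the parentals, only the cv allele has switched, so cv is the middle locus and the order is m – cv – sc.

cv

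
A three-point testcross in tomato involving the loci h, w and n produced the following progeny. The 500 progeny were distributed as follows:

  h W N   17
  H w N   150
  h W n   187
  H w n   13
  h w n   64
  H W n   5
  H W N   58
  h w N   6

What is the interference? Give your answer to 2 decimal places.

-0.01

The two most frequent reciprocal classes, H w N and h W n, are the parental types, so the F1 was H w N / h W n.
The two rarest classes, h w N and H W n, are the double crossovers. Comparing them with the parentals, only the h allele has switched, so h is the middle locus and the order is w – h – n.
w–h: (122 + 11)/500 = 0.2660; h–n: (30 + 11)/500 = 0.0820.
Expected DCO frequency = 0.2660 × 0.0820 ≈ 0.02181; observed = 11/500 ≈ 0.02200.
Coefficient of coincidence = 0.02200/0.02181 ≈ 1.01; interference = 1 − 1.01 = -0.01.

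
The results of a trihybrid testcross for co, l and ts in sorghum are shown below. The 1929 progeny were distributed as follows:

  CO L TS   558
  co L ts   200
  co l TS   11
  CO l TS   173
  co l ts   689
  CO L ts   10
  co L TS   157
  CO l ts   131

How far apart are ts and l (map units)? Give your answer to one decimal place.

The two most frequent reciprocal classes, co l ts and CO L TS, are the parental types, so the F1 was co l ts / CO L TS.
The two rarest classes, co l TS and CO L ts, are the double crossovers. Comparing them with the parentals, only the ts allele has switched, so ts is the middle locus and the order is co – ts – l.
Crossovers in the ts–l interval produce the single-crossover classes co L ts and CO l TS (200 + 173 = 373) plus the double crossovers (21).
RF(ts–l) = (373 + 21) / 1929 = 394/1929 = 0.2043 → 20.4 map units.

20.4 map units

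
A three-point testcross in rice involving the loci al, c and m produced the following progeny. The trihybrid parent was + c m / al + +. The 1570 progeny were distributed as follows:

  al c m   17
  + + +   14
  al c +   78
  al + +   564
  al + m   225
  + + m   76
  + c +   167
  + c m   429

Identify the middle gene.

al

The two rarest classes, al c m and + + +, are the double crossovers. Comparing them with the parentals, only the al allele has switched, so al is the middle locus and the order is c – al – m.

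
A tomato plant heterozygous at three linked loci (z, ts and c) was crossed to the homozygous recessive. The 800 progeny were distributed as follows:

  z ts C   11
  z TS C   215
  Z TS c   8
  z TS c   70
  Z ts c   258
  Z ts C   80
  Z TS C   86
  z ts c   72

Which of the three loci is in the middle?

The two most frequent reciprocal classes, z TS C and Z ts c, are the parental types, so the F1 was z TS C / Z ts c.
The two rarest classes, z ts C and Z TS c, are the double crossovers. Comparing them with the parentals, only the ts allele has switched, so ts is the middle locus and the order is c – ts – z.

ts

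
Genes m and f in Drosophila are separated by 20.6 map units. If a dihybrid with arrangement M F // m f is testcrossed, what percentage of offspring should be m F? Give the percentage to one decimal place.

10.3%

A map distance of 20.6 map units corresponds to a recombination frequency of 0.206.
The F1 is M F / m f, so m F is a recombinant gamete class with expected frequency r/2 = 0.206/2 = 0.1030.
That is 0.1030 = 10.3% of the progeny.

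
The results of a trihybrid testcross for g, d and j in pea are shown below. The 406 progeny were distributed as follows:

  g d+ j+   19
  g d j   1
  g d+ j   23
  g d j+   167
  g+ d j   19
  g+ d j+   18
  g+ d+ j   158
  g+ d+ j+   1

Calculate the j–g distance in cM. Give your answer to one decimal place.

The two most frequent reciprocal classes, g d j+ and g+ d+ j, are the parental types, so the F1 was g d j+ / g+ d+ j.
The two rarest classes, g d j and g+ d+ j+, are the double crossovers. Comparing them with the parentals, only the j allele has switched, so j is the middle locus and the order is g – j – d.
Crossovers in the g–j interval produce the single-crossover classes g+ d j+ and g d+ j (18 + 23 = 41) plus the double crossovers (2).
RF(g–j) = (41 + 2) / 406 = 43/406 = 0.1059 → 10.6 cM.

10.6 cM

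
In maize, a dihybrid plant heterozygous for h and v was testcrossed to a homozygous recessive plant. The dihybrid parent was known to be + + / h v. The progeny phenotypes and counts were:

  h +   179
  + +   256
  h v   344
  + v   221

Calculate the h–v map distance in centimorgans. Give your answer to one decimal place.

The recombinant classes are + v and h +: 221 + 179 = 400.
Recombination frequency = 400/1000 = 0.4000 ≈ 40.0%, i.e. 40.0 centimorgans.

40.0 centimorgans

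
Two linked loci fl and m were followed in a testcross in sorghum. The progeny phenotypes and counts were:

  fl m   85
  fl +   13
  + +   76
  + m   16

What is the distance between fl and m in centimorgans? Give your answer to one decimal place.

15.3 centimorgans

The two most frequent classes, + + (76) and fl m (85), are the parental types, so the F1 was + + / fl m.
The recombinant classes are + m and fl +: 16 + 13 = 29.
Recombination frequency = 29/190 = 0.1526 ≈ 15.3%, i.e. 15.3 centimorgans.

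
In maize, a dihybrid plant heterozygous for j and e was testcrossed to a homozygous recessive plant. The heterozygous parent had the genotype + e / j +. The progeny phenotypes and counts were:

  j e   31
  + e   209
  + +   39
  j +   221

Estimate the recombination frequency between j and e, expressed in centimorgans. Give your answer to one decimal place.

14.0 centimorgans

The recombinant classes are + + and j e: 39 + 31 = 70.
Recombination frequency = 70/500 = 0.1400 ≈ 14.0%, i.e. 14.0 centimorgans.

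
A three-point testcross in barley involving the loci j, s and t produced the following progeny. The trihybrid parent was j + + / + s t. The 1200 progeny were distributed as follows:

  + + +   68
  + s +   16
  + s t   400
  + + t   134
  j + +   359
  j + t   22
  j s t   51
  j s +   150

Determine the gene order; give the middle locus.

The two rarest classes, j + t and + s +, are the double crossovers. Comparing them with the parentals, only the t allele has switched, so t is the middle locus and the order is s – t – j.

t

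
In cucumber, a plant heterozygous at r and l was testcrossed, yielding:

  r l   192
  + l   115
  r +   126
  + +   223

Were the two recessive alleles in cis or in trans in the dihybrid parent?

cis

The two most frequent classes are + + (223) and r l (192); these are the parental (non-recombinant) types.
So the F1 carried + + on one chromosome and r l on the other — the recessive alleles are on the same chromosome (cis / coupling).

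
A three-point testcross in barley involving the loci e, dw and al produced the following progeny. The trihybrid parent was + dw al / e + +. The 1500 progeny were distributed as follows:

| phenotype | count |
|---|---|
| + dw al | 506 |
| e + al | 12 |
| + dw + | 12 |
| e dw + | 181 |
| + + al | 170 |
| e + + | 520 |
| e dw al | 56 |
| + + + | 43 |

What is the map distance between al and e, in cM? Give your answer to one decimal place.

The two rarest classes, + dw + and e + al, are the double crossovers. Comparing them with the parentals, only the al allele has switched, so al is the middle locus and the order is e – al – dw.
Crossovers in the e–al interval produce the single-crossover classes e dw al and + + + (56 + 43 = 99) plus the double crossovers (24).
RF(e–al) = (99 + 24) / 1500 = 123/1500 = 0.0820 → 8.2 cM.

8.2 cM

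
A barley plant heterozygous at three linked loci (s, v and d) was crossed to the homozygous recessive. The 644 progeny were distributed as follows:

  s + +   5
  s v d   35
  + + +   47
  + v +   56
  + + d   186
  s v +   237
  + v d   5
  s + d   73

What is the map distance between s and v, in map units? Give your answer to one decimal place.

The two most frequent reciprocal classes, s v + and + + d, are the parental types, so the F1 was s v + / + + d.
The two rarest classes, s + + and + v d, are the double crossovers. Comparing them with the parentals, only the v allele has switched, so v is the middle locus and the order is d – v – s.
Crossovers in the v–s interval produce the single-crossover classes + v + and s + d (56 + 73 = 129) plus the double crossovers (10).
RF(v–s) = (129 + 10) / 644 = 139/644 = 0.2158 → 21.6 map units.

21.6 map units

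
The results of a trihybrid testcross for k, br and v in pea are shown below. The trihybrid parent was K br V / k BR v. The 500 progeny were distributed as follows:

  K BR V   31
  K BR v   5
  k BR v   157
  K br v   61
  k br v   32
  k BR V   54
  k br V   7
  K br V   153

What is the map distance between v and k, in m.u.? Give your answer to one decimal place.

25.4 m.u.

The two rarest classes, k br V and K BR v, are the double crossovers. Comparing them with the parentals, only the k allele has switched, so k is the middle locus and the order is br – k – v.
Crossovers in the k–v interval produce the single-crossover classes K br v and k BR V (61 + 54 = 115) plus the double crossovers (12).
RF(k–v) = (115 + 12) / 500 = 127/500 = 0.2540 → 25.4 m.u.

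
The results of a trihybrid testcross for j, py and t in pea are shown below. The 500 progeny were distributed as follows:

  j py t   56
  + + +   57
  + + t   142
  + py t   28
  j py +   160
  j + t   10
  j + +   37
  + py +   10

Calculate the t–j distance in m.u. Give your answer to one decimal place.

26.6 m.u.

The two most frequent reciprocal classes, j py + and + + t, are the parental types, so the F1 was j py + / + + t.
The two rarest classes, + py + and j + t, are the double crossovers. Comparing them with the parentals, only the j allele has switched, so j is the middle locus and the order is py – j – t.
Crossovers in the j–t interval produce the single-crossover classes j py t and + + + (56 + 57 = 113) plus the double crossovers (20).
RF(j–t) = (113 + 20) / 500 = 133/500 = 0.2660 → 26.6 m.u.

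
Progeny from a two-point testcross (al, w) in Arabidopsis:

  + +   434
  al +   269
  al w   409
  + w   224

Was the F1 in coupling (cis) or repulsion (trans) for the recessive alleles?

The two most frequent classes are + + (434) and al w (409); these are the parental (non-recombinant) types.
So the F1 carried + + on one chromosome and al w on the other — the recessive alleles are on the same chromosome (cis / coupling).

cis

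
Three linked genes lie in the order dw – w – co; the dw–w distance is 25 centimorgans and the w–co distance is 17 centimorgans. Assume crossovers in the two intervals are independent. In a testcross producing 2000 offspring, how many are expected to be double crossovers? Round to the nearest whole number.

85

Map distances give recombination frequencies of 0.250 and 0.170 for the two intervals.
With no interference, expected double-crossover frequency = 0.250 × 0.170 = 0.04250.
Expected number = 0.04250 × 2000 = 85.00 ≈ 85.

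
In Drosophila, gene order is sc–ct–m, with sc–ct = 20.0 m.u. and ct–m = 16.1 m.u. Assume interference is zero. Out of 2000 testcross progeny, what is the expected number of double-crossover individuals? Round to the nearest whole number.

Map distances give recombination frequencies of 0.200 and 0.161 for the two intervals.
With no interference, expected double-crossover frequency = 0.200 × 0.161 = 0.03220.
Expected number = 0.03220 × 2000 = 64.40 ≈ 64.

64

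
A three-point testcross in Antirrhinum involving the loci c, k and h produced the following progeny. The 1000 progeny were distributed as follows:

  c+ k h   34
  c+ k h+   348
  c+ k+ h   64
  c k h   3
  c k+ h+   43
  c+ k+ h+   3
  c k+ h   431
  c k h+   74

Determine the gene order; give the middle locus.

The two most frequent reciprocal classes, c k+ h and c+ k h+, are the parental types, so the F1 was c k+ h / c+ k h+.
The two rarest classes, c k h and c+ k+ h+, are the double crossovers. Comparing them with the parentals, only the k allele has switched, so k is the middle locus and the order is h – k – c.

k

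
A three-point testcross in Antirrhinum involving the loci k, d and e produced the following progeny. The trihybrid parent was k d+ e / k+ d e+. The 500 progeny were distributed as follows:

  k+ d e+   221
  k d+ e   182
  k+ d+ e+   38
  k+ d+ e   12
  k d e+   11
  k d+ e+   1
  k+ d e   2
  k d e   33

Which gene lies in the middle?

The two rarest classes, k d+ e+ and k+ d e, are the double crossovers. Comparing them with the parentals, only the e allele has switched, so e is the middle locus and the order is d – e – k.

e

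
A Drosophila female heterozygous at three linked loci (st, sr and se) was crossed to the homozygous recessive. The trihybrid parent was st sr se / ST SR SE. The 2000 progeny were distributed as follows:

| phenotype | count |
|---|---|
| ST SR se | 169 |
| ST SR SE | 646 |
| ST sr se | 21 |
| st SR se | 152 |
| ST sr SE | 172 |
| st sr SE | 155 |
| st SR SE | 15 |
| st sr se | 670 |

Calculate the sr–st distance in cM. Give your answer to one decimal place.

The two rarest classes, ST sr se and st SR SE, are the double crossovers. Comparing them with the parentals, only the st allele has switched, so st is the middle locus and the order is sr – st – se.
Crossovers in the sr–st interval produce the single-crossover classes st SR se and ST sr SE (152 + 172 = 324) plus the double crossovers (36).
RF(sr–st) = (324 + 36) / 2000 = 360/2000 = 0.1800 → 18.0 cM.

18.0 cM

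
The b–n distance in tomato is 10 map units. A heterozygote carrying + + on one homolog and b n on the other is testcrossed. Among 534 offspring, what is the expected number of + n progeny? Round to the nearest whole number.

A map distance of 10 map units corresponds to a recombination frequency of 0.100.
The F1 is + + / b n, so + n is a recombinant gamete class with expected frequency r/2 = 0.100/2 = 0.0500.
Expected number = 0.0500 × 534 = 26.70 ≈ 27.

27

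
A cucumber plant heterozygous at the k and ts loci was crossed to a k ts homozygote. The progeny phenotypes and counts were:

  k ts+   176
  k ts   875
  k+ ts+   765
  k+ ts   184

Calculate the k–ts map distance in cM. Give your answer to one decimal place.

The two most frequent classes, k+ ts+ (765) and k ts (875), are the parental types, so the F1 was k+ ts+ / k ts.
The recombinant classes are k+ ts and k ts+: 184 + 176 = 360.
Recombination frequency = 360/2000 = 0.1800 ≈ 18.0%, i.e. 18.0 cM.

18.0 cM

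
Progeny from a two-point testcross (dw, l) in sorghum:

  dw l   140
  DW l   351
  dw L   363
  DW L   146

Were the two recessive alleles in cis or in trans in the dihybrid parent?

The two most frequent classes are DW l (351) and dw L (363); these are the parental (non-recombinant) types.
So the F1 carried DW l on one chromosome and dw L on the other — the recessive alleles are on opposite chromosomes (trans / repulsion).

trans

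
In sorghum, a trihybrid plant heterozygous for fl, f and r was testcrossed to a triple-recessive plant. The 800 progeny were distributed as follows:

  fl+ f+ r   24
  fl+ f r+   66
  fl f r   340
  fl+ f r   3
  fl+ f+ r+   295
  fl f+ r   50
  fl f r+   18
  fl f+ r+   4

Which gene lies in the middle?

The two most frequent reciprocal classes, fl+ f+ r+ and fl f r, are the parental types, so the F1 was fl+ f+ r+ / fl f r.
The two rarest classes, fl f+ r+ and fl+ f r, are the double crossovers. Comparing them with the parentals, only the fl allele has switched, so fl is the middle locus and the order is r – fl – f.

fl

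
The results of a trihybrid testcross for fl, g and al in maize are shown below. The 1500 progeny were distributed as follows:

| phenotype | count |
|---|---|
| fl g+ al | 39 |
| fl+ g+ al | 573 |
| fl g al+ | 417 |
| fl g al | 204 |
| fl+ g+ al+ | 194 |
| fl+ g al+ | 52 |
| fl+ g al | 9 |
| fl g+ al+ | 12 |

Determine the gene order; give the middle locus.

The two most frequent reciprocal classes, fl+ g+ al and fl g al+, are the parental types, so the F1 was fl+ g+ al / fl g al+.
The two rarest classes, fl+ g al and fl g+ al+, are the double crossovers. Comparing them with the parentals, only the g allele has switched, so g is the middle locus and the order is fl – g – al.

g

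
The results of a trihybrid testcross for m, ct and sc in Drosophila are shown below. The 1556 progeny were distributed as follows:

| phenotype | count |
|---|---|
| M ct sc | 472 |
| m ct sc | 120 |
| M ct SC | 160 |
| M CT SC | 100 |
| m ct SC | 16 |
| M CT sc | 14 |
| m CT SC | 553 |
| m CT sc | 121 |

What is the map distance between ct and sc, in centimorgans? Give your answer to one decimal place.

The two most frequent reciprocal classes, M ct sc and m CT SC, are the parental types, so the F1 was M ct sc / m CT SC.
The two rarest classes, M CT sc and m ct SC, are the double crossovers. Comparing them with the parentals, only the ct allele has switched, so ct is the middle locus and the order is m – ct – sc.
Crossovers in the ct–sc interval produce the single-crossover classes M ct SC and m CT sc (160 + 121 = 281) plus the double crossovers (30).
RF(ct–sc) = (281 + 30) / 1556 = 311/1556 = 0.1999 → 20.0 centimorgans.

20.0 centimorgans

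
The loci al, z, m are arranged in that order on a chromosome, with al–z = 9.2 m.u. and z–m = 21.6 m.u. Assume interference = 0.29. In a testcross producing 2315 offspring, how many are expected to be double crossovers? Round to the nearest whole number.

Map distances give recombination frequencies of 0.092 and 0.216 for the two intervals.
With interference 0.29 (so coincidence = 0.71), expected double-crossover frequency = 0.092 × 0.216 × 0.71 = 0.01411.
Expected number = 0.01411 × 2315 = 32.66 ≈ 33.

33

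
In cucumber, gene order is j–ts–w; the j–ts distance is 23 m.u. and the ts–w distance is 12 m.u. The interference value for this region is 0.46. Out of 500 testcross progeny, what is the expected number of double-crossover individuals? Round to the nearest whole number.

Map distances give recombination frequencies of 0.230 and 0.120 for the two intervals.
With interference 0.46 (so coincidence = 0.54), expected double-crossover frequency = 0.230 × 0.120 × 0.54 = 0.01490.
Expected number = 0.01490 × 500 = 7.45 ≈ 7.

7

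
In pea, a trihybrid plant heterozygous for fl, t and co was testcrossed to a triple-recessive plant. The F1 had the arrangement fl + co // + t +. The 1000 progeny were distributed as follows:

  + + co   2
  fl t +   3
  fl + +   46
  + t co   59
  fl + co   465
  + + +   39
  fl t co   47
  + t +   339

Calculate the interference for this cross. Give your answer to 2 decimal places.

The two rarest classes, + + co and fl t +, are the double crossovers. Comparing them with the parentals, only the fl allele has switched, so fl is the middle locus and the order is t – fl – co.
t–fl: (86 + 5)/1000 = 0.0910; fl–co: (105 + 5)/1000 = 0.1100.
Expected DCO frequency = 0.0910 × 0.1100 ≈ 0.01001; observed = 5/1000 ≈ 0.00500.
Coefficient of coincidence = 0.00500/0.01001 ≈ 0.50; interference = 1 − 0.50 = 0.50.

0.50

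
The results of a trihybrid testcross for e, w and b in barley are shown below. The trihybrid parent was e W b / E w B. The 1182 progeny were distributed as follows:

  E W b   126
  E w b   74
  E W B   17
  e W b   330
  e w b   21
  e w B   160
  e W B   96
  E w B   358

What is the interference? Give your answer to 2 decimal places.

The two rarest classes, e w b and E W B, are the double crossovers. Comparing them with the parentals, only the w allele has switched, so w is the middle locus and the order is e – w – b.
e–w: (286 + 38)/1182 = 0.2741; w–b: (170 + 38)/1182 = 0.1760.
Expected DCO frequency = 0.2741 × 0.1760 ≈ 0.04824; observed = 38/1182 ≈ 0.03215.
Coefficient of coincidence = 0.03215/0.04824 ≈ 0.67; interference = 1 − 0.67 = 0.33.

0.33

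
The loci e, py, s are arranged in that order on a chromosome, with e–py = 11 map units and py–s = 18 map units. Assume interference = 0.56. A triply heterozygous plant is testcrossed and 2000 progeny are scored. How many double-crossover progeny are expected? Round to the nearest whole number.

17

Map distances give recombination frequencies of 0.110 and 0.180 for the two intervals.
With interference 0.56 (so coincidence = 0.44), expected double-crossover frequency = 0.110 × 0.180 × 0.44 = 0.00871.
Expected number = 0.00871 × 2000 = 17.42 ≈ 17.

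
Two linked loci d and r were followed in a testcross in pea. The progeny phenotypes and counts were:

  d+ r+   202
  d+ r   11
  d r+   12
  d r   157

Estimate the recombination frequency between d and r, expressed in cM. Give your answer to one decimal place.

6.0 cM

The two most frequent classes, d+ r+ (202) and d r (157), are the parental types, so the F1 was d+ r+ / d r.
The recombinant classes are d+ r and d r+: 11 + 12 = 23.
Recombination frequency = 23/382 = 0.0602 ≈ 6.0%, i.e. 6.0 cM.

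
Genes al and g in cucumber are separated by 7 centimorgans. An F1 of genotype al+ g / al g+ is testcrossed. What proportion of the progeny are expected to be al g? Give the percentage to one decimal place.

A map distance of 7 centimorgans corresponds to a recombination frequency of 0.070.
The F1 is al+ g / al g+, so al g is a recombinant gamete class with expected frequency r/2 = 0.070/2 = 0.0350.
That is 0.0350 = 3.5% of the progeny.

3.5%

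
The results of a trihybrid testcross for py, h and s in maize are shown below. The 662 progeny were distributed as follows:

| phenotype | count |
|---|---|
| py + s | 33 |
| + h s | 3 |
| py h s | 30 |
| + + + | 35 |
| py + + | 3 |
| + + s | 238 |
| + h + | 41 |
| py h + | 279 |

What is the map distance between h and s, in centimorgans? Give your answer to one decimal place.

10.7 centimorgans

The two most frequent reciprocal classes, py h + and + + s, are the parental types, so the F1 was py h + / + + s.
The two rarest classes, py + + and + h s, are the double crossovers. Comparing them with the parentals, only the h allele has switched, so h is the middle locus and the order is py – h – s.
Crossovers in the h–s interval produce the single-crossover classes py h s and + + + (30 + 35 = 65) plus the double crossovers (6).
RF(h–s) = (65 + 6) / 662 = 71/662 = 0.1073 → 10.7 centimorgans.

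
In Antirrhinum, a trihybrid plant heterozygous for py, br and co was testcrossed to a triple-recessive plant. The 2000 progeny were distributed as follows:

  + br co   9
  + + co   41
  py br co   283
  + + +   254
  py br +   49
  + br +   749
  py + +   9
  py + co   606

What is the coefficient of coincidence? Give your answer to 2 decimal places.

The two most frequent reciprocal classes, py + co and + br +, are the parental types, so the F1 was py + co / + br +.
The two rarest classes, py + + and + br co, are the double crossovers. Comparing them with the parentals, only the co allele has switched, so co is the middle locus and the order is br – co – py.
br–co: (537 + 18)/2000 = 0.2775; co–py: (90 + 18)/2000 = 0.0540.
Expected DCO frequency = 0.2775 × 0.0540 ≈ 0.01499; observed = 18/2000 ≈ 0.00900.
Coefficient of coincidence = 0.00900/0.01499 ≈ 0.60.

0.60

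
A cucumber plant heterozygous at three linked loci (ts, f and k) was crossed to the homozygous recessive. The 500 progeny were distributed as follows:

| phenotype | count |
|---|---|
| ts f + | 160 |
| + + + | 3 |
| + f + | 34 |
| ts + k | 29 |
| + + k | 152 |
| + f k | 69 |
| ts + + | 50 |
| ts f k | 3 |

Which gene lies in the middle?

The two most frequent reciprocal classes, + + k and ts f +, are the parental types, so the F1 was + + k / ts f +.
The two rarest classes, + + + and ts f k, are the double crossovers. Comparing them with the parentals, only the k allele has switched, so k is the middle locus and the order is ts – k – f.

k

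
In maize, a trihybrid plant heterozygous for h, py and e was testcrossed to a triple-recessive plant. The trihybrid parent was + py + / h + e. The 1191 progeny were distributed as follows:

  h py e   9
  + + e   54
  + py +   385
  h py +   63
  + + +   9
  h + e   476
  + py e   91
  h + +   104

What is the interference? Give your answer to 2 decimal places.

0.25

The two rarest classes, + + + and h py e, are the double crossovers. Comparing them with the parentals, only the py allele has switched, so py is the middle locus and the order is h – py – e.
h–py: (117 + 18)/1191 = 0.1134; py–e: (195 + 18)/1191 = 0.1788.
Expected DCO frequency = 0.1134 × 0.1788 ≈ 0.02028; observed = 18/1191 ≈ 0.01511.
Coefficient of coincidence = 0.01511/0.02028 ≈ 0.75; interference = 1 − 0.75 = 0.25.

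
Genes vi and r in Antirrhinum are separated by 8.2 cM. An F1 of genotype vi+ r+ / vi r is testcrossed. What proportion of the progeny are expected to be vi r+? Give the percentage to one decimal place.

4.1%

A map distance of 8.2 cM corresponds to a recombination frequency of 0.082.
The F1 is vi+ r+ / vi r, so vi r+ is a recombinant gamete class with expected frequency r/2 = 0.082/2 = 0.0410.
That is 0.0410 = 4.1% of the progeny.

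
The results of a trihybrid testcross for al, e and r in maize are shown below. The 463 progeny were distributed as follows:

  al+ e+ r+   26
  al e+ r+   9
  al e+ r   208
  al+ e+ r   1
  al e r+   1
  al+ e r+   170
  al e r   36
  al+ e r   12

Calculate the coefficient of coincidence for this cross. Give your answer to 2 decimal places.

0.63

The two most frequent reciprocal classes, al+ e r+ and al e+ r, are the parental types, so the F1 was al+ e r+ / al e+ r.
The two rarest classes, al e r+ and al+ e+ r, are the double crossovers. Comparing them with the parentals, only the al allele has switched, so al is the middle locus and the order is e – al – r.
e–al: (62 + 2)/463 = 0.1382; al–r: (21 + 2)/463 = 0.0497.
Expected DCO frequency = 0.1382 × 0.0497 ≈ 0.00687; observed = 2/463 ≈ 0.00432.
Coefficient of coincidence = 0.00432/0.00687 ≈ 0.63.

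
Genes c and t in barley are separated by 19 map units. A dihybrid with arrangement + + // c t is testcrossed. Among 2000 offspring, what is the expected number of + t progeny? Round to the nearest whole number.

190

A map distance of 19 map units corresponds to a recombination frequency of 0.190.
The F1 is + + / c t, so + t is a recombinant gamete class with expected frequency r/2 = 0.190/2 = 0.0950.
Expected number = 0.0950 × 2000 = 190.00 ≈ 190.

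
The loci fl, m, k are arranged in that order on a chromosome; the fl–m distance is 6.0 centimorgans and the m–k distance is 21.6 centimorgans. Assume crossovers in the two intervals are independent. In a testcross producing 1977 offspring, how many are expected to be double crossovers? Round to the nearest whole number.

26

Map distances give recombination frequencies of 0.060 and 0.216 for the two intervals.
With no interference, expected double-crossover frequency = 0.060 × 0.216 = 0.01296.
Expected number = 0.01296 × 1977 = 25.62 ≈ 26.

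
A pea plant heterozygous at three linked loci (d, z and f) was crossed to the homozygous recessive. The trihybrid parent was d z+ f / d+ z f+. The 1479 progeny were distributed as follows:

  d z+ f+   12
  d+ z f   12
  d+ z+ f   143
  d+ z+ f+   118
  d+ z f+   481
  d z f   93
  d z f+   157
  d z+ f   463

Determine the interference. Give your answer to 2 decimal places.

The two rarest classes, d z+ f+ and d+ z f, are the double crossovers. Comparing them with the parentals, only the f allele has switched, so f is the middle locus and the order is d – f – z.
d–f: (300 + 24)/1479 = 0.2191; f–z: (211 + 24)/1479 = 0.1589.
Expected DCO frequency = 0.2191 × 0.1589 ≈ 0.03481; observed = 24/1479 ≈ 0.01623.
Coefficient of coincidence = 0.01623/0.03481 ≈ 0.47; interference = 1 − 0.47 = 0.53.

0.53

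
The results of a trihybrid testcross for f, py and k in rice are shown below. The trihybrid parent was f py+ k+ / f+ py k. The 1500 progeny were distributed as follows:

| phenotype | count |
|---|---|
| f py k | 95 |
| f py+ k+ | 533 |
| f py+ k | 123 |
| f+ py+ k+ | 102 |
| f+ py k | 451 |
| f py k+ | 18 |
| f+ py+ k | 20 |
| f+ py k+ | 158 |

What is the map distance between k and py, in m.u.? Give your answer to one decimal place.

The two rarest classes, f py k+ and f+ py+ k, are the double crossovers. Comparing them with the parentals, only the py allele has switched, so py is the middle locus and the order is k – py – f.
Crossovers in the k–py interval produce the single-crossover classes f py+ k and f+ py k+ (123 + 158 = 281) plus the double crossovers (38).
RF(k–py) = (281 + 38) / 1500 = 319/1500 = 0.2127 → 21.3 m.u.

21.3 m.u.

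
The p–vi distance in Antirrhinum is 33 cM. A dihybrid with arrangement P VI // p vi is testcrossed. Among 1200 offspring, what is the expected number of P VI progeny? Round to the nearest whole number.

A map distance of 33 cM corresponds to a recombination frequency of 0.330.
The F1 is P VI / p vi, so P VI is a parental gamete class with expected frequency (1 − r)/2 = 0.670/2 = 0.3350.
Expected number = 0.3350 × 1200 = 402.00 ≈ 402.

402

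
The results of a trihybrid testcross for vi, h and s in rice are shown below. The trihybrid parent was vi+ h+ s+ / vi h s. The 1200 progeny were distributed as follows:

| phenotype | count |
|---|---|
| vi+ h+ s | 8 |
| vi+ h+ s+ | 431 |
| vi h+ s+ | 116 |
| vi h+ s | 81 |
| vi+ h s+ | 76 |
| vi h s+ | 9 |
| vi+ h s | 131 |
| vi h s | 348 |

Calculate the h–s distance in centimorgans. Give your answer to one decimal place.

The two rarest classes, vi+ h+ s and vi h s+, are the double crossovers. Comparing them with the parentals, only the s allele has switched, so s is the middle locus and the order is vi – s – h.
Crossovers in the s–h interval produce the single-crossover classes vi+ h s+ and vi h+ s (76 + 81 = 157) plus the double crossovers (17).
RF(s–h) = (157 + 17) / 1200 = 174/1200 = 0.1450 → 14.5 centimorgans.

14.5 centimorgans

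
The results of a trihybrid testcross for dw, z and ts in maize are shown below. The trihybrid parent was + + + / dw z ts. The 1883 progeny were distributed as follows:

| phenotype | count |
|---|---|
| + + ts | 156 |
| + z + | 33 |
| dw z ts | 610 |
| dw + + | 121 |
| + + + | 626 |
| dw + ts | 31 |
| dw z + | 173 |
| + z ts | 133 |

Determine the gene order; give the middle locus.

The two rarest classes, + z + and dw + ts, are the double crossovers. Comparing them with the parentals, only the z allele has switched, so z is the middle locus and the order is dw – z – ts.

z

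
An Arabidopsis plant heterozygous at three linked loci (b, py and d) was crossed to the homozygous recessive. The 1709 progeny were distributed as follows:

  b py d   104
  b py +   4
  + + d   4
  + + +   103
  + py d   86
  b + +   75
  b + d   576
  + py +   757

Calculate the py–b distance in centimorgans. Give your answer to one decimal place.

12.6 centimorgans

The two most frequent reciprocal classes, b + d and + py +, are the parental types, so the F1 was b + d / + py +.
The two rarest classes, + + d and b py +, are the double crossovers. Comparing them with the parentals, only the b allele has switched, so b is the middle locus and the order is d – b – py.
Crossovers in the b–py interval produce the single-crossover classes b py d and + + + (104 + 103 = 207) plus the double crossovers (8).
RF(b–py) = (207 + 8) / 1709 = 215/1709 = 0.1258 → 12.6 centimorgans.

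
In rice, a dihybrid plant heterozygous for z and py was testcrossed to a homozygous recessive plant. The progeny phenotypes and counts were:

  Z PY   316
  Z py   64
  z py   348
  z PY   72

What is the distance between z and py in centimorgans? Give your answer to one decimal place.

The two most frequent classes, Z PY (316) and z py (348), are the parental types, so the F1 was Z PY / z py.
The recombinant classes are Z py and z PY: 64 + 72 = 136.
Recombination frequency = 136/800 = 0.1700 ≈ 17.0%, i.e. 17.0 centimorgans.

17.0 centimorgans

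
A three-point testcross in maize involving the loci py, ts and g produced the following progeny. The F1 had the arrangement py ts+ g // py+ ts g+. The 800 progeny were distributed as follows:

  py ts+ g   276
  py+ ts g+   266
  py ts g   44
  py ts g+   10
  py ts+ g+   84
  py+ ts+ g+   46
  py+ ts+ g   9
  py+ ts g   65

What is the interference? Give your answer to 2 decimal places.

0.17

The two rarest classes, py+ ts+ g and py ts g+, are the double crossovers. Comparing them with the parentals, only the py allele has switched, so py is the middle locus and the order is ts – py – g.
ts–py: (90 + 19)/800 = 0.1363; py–g: (149 + 19)/800 = 0.2100.
Expected DCO frequency = 0.1363 × 0.2100 ≈ 0.02862; observed = 19/800 ≈ 0.02375.
Coefficient of coincidence = 0.02375/0.02862 ≈ 0.83; interference = 1 − 0.83 = 0.17.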